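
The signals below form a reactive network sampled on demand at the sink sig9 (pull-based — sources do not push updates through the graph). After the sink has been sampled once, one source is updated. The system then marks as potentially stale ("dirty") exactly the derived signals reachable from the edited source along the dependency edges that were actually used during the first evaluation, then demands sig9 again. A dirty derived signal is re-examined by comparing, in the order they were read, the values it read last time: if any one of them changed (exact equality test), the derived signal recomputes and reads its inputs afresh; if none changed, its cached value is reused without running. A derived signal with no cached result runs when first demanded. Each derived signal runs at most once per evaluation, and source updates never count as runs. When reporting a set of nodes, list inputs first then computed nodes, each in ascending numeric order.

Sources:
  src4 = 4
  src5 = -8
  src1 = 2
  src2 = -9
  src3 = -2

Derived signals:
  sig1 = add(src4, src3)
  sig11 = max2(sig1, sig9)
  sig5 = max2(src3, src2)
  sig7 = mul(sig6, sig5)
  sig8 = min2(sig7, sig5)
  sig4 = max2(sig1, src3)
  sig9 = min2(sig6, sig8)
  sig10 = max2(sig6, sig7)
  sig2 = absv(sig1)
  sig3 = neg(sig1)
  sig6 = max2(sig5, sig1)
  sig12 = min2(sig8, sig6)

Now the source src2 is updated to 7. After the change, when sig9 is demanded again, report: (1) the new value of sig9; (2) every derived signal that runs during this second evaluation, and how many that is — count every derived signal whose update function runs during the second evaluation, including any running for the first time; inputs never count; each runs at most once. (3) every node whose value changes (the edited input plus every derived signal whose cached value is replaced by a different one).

Initial pass — values computed on the first demand:
  sig1 = add(4, -2) = 2
  sig5 = max2(-2, -9) = -2
  sig6 = max2(-2, 2) = 2
  sig7 = mul(2, -2) = -4
  sig8 = min2(-4, -2) = -4
  sig9 = min2(2, -4) = -4

Second demand — change propagation:
  sig5: re-runs because src2 -9->7; new result 7.
  sig6: re-runs because sig5 -2->7; new result 7.
  sig7: re-runs because sig6 2->7; sig5 -2->7; new result 49.
  sig8: re-runs because sig7 -4->49; sig5 -2->7; new result 7.
  sig9: re-runs because sig6 2->7; sig8 -4->7; new result 7.

sig9 now evaluates to 7.
Run set: sig5, sig6, sig7, sig8, sig9 (5 run).
Changed values: src2, sig5, sig6, sig7, sig8, sig9.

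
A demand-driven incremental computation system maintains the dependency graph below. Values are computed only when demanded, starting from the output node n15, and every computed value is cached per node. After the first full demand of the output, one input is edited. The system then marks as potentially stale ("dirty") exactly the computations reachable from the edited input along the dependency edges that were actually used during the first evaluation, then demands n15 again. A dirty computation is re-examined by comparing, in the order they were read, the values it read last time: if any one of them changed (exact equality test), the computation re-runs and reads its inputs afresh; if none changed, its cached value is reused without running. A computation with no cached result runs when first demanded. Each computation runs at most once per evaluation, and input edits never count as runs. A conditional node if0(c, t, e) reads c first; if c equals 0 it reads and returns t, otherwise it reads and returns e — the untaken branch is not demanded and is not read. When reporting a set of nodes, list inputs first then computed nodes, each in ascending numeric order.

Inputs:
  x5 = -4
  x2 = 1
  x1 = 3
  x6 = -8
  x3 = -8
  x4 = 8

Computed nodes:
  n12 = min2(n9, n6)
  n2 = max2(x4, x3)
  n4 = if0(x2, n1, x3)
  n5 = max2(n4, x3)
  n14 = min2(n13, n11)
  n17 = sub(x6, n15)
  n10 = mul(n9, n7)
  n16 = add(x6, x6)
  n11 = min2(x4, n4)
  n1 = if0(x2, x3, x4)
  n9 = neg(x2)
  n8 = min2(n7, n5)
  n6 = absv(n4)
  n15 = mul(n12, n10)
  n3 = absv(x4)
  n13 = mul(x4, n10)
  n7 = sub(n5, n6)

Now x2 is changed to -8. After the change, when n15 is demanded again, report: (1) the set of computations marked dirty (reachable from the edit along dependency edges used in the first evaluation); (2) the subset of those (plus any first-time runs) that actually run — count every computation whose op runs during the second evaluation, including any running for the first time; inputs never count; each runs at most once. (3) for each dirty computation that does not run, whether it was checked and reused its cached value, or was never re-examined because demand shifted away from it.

First evaluation (everything demanded from the output):
  n4 = if0(x2=1 -> else branch x3) = -8
  n5 = max2(-8, -8) = -8
  n6 = absv(-8) = 8
  n7 = sub(-8, 8) = -16
  n9 = neg(1) = -1
  n10 = mul(-1, -16) = 16
  n12 = min2(-1, 8) = -1
  n15 = mul(-1, 16) = -16

Propagation after the edit:
  n4: runs — x2 1->-8; result -8 (same value as before).
  n5: checked — values it read are unchanged (n4 unchanged, x3 unchanged); reused cached -8 without running.
  n6: checked — values it read are unchanged (n4 unchanged); reused cached 8 without running.
  n7: checked — values it read are unchanged (n5 unchanged, n6 unchanged); reused cached -16 without running.
  n9: runs — x2 1->-8; result 8.
  n10: runs — n9 -1->8; result -128.
  n12: runs — n9 -1->8; result 8.
  n15: runs — n12 -1->8; n10 16->-128; result -1024.

Key observation: the cutoff stops propagation at n5 — its inputs' values are unchanged, so it reuses its cache.

Marked dirty: n4, n5, n6, n7, n9, n10, n12, n15.
Computations that run: n4, n9, n10, n12, n15 — 5 in total.
Checked but reused from cache: n5, n6, n7.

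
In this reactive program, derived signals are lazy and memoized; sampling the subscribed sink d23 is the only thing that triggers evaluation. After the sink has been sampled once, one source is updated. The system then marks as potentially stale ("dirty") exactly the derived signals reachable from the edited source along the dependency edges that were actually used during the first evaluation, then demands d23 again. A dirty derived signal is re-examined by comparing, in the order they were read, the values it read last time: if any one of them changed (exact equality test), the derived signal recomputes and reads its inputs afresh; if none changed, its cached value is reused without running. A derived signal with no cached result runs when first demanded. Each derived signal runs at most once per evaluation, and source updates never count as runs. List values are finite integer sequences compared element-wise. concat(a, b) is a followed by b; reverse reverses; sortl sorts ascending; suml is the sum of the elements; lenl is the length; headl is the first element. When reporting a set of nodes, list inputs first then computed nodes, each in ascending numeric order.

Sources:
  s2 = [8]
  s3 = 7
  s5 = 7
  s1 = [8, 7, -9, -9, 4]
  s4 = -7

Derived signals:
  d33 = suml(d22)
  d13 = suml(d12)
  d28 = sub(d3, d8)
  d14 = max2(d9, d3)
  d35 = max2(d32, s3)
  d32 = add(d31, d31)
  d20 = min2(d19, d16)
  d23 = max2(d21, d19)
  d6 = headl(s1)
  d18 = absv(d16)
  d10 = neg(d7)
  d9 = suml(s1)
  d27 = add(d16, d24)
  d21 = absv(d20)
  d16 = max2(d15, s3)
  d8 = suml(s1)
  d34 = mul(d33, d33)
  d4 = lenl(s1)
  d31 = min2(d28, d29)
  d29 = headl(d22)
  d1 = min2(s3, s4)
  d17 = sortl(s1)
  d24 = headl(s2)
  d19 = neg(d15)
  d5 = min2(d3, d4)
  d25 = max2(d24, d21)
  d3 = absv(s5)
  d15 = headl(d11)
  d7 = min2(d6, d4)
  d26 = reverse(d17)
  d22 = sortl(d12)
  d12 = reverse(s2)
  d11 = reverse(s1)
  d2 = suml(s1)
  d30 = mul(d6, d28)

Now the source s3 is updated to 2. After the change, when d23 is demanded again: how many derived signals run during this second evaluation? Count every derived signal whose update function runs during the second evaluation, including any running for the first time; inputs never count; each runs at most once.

2 derived signals run: d16, d20.
Note the absorption at d20: it re-runs yet its value is the same, leaving the output's value untouched.

First demand of the output computes:
  d11 = reverse([8, 7, -9, -9, 4]) = [4, -9, -9, 7, 8]
  d15 = headl([4, -9, -9, 7, 8]) = 4
  d16 = max2(4, 7) = 7
  d19 = neg(4) = -4
  d20 = min2(-4, 7) = -4
  d21 = absv(-4) = 4
  d23 = max2(4, -4) = 4

After the edit, cleaning proceeds:
  d16: a read changed (s3 7->2) — executes, giving 4.
  d20: a read changed (d16 7->4) — executes, giving -4 — identical to its old value.
  d21: dirty, but its reads are unchanged (d20 unchanged); cached 4 stands.
  d23: dirty, but its reads are unchanged (d21 unchanged, d19 unchanged); cached 4 stands.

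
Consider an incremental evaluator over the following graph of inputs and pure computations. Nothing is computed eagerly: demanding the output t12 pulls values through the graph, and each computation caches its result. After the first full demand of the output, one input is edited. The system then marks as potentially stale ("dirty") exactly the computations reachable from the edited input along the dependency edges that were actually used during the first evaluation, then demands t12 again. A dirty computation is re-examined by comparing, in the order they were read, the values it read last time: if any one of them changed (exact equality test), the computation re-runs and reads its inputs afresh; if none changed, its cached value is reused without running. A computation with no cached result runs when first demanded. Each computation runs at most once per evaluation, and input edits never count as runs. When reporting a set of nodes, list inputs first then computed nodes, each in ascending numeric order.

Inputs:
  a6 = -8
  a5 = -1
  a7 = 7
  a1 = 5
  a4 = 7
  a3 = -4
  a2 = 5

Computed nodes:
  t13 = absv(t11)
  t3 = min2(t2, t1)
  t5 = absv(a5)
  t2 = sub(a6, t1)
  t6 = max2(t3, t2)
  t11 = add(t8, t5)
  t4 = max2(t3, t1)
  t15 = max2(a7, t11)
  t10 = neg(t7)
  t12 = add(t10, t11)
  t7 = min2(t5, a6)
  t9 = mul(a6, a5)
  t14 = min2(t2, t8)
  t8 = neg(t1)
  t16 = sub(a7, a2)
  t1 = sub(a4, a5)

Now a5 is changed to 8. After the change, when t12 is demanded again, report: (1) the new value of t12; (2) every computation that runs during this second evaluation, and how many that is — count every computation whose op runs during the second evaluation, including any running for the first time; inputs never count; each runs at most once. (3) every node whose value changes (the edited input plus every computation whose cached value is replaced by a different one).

t12 now evaluates to 17.
Run set: t1, t5, t7, t8, t11, t12 (6 run).
Changed values: a5, t1, t5, t8, t11, t12.
The important point: at t10 every value read last time is unchanged, so the dirty flag clears without a run.

Initial pass — values computed on the first demand:
  t1 = sub(7, -1) = 8
  t5 = absv(-1) = 1
  t7 = min2(1, -8) = -8
  t8 = neg(8) = -8
  t10 = neg(-8) = 8
  t11 = add(-8, 1) = -7
  t12 = add(8, -7) = 1

Second demand — change propagation:
  t1: re-runs because a5 -1->8; new result -1.
  t5: re-runs because a5 -1->8; new result 8.
  t7: re-runs because t5 1->8; new result -8 (unchanged).
  t8: re-runs because t1 8->-1; new result 1.
  t10: re-examined; everything it read last time is the same (t7 unchanged) — cache 8 kept, no run.
  t11: re-runs because t8 -8->1; t5 1->8; new result 9.
  t12: re-runs because t11 -7->9; new result 17.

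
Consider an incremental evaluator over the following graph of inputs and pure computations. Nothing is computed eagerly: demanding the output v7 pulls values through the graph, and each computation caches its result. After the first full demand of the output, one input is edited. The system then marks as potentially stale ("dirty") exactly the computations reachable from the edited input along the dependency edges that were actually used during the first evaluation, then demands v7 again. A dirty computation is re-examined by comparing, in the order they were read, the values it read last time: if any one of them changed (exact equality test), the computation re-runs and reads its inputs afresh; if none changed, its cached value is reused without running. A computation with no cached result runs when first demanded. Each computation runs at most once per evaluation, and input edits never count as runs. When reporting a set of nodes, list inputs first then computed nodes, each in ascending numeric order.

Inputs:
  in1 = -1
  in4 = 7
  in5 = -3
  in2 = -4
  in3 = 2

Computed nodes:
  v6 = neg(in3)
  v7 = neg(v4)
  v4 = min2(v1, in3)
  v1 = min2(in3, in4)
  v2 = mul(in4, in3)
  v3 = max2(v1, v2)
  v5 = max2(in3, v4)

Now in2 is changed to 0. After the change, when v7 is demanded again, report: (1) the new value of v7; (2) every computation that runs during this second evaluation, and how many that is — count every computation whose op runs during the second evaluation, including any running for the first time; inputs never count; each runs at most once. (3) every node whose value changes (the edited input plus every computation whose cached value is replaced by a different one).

v7 now evaluates to -2.
Run set: none (0 run).
Changed values: in2.
The important point: nothing the output needs ever reads in2, so the edit is invisible to it.

Initial pass — values computed on the first demand:
  v1 = min2(2, 7) = 2
  v4 = min2(2, 2) = 2
  v7 = neg(2) = -2

Second demand — change propagation:
  no demanded computation ever read in2, so the edit dirties nothing and nothing runs.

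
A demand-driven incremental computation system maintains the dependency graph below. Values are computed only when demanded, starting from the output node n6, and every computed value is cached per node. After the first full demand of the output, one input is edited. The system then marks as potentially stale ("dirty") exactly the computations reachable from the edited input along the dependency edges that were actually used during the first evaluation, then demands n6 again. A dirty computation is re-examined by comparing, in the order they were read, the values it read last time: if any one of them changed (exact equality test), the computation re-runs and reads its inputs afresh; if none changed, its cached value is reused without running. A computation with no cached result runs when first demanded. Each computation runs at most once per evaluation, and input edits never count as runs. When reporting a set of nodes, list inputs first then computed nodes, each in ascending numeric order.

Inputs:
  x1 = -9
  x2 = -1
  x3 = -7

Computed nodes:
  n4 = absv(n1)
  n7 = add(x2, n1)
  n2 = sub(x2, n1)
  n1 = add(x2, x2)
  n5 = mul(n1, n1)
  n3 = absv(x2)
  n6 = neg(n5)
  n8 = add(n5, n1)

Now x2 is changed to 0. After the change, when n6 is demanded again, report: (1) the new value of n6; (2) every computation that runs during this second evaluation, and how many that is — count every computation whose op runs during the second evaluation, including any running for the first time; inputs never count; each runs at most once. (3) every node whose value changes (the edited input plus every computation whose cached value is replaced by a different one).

First evaluation (everything demanded from the output):
  n1 = add(-1, -1) = -2
  n5 = mul(-2, -2) = 4
  n6 = neg(4) = -4

Propagation after the edit:
  n1: runs — x2 -1->0; x2 -1->0; result 0.
  n5: runs — n1 -2->0; n1 -2->0; result 0.
  n6: runs — n5 4->0; result 0.

New value of n6: 0.
Computations that run: n1, n5, n6 — 3 in total.
Values that change: x2, n1, n5, n6.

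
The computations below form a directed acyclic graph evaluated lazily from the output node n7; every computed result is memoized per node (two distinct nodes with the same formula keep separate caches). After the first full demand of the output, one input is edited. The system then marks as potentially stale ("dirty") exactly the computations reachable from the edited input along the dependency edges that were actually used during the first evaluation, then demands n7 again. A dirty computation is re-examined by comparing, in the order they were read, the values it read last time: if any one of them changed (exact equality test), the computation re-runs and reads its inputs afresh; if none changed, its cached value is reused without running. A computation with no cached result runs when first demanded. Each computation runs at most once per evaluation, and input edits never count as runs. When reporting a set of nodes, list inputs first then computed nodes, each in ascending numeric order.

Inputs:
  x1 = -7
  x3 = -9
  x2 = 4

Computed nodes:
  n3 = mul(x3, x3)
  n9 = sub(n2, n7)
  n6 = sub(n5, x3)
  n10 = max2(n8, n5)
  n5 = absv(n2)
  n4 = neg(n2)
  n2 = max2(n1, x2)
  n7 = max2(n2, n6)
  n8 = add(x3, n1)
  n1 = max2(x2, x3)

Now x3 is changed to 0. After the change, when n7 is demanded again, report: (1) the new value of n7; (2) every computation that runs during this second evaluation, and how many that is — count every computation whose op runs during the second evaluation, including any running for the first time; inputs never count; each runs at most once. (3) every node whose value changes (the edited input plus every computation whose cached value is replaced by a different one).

Demanding n7 again yields 4.
3 computations run: n1, n6, n7.
The nodes whose values change: x3, n6, n7.
Note where the cutoff bites: n2 is checked, finds nothing changed, and keeps its cache.

First demand of the output computes:
  n1 = max2(4, -9) = 4
  n2 = max2(4, 4) = 4
  n5 = absv(4) = 4
  n6 = sub(4, -9) = 13
  n7 = max2(4, 13) = 13

After the edit, cleaning proceeds:
  n1: a read changed (x3 -9->0) — executes, giving 4 — identical to its old value.
  n2: dirty, but its reads are unchanged (n1 unchanged, x2 unchanged); cached 4 stands.
  n5: dirty, but its reads are unchanged (n2 unchanged); cached 4 stands.
  n6: a read changed (x3 -9->0) — executes, giving 4.
  n7: a read changed (n6 13->4) — executes, giving 4.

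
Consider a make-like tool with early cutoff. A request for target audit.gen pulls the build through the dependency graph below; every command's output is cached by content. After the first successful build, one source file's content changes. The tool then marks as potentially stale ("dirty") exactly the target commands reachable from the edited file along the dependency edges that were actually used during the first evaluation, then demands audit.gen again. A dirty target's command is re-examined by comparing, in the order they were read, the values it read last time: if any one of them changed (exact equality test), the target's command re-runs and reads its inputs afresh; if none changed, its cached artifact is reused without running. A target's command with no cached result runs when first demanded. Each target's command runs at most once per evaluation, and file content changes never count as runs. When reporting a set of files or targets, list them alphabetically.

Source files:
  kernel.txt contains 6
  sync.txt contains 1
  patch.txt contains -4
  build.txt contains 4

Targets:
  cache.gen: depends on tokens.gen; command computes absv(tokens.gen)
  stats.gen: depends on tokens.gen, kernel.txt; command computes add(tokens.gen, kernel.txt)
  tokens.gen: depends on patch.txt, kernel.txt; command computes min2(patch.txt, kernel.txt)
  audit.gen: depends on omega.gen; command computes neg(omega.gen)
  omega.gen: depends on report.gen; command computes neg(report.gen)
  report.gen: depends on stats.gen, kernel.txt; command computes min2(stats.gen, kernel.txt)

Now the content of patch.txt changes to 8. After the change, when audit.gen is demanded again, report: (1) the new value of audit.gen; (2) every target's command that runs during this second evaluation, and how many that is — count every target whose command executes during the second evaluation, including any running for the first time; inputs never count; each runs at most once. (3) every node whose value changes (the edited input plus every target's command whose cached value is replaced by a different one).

Demanding audit.gen again yields 6.
5 target commands run: audit.gen, omega.gen, report.gen, stats.gen, tokens.gen.
The nodes whose values change: audit.gen, omega.gen, patch.txt, report.gen, stats.gen, tokens.gen.

First demand of the output computes:
  tokens.gen = min2(-4, 6) = -4
  stats.gen = add(-4, 6) = 2
  report.gen = min2(2, 6) = 2
  omega.gen = neg(2) = -2
  audit.gen = neg(-2) = 2

After the edit, cleaning proceeds:
  tokens.gen: a read changed (patch.txt -4->8) — executes, giving 6.
  stats.gen: a read changed (tokens.gen -4->6) — executes, giving 12.
  report.gen: a read changed (stats.gen 2->12) — executes, giving 6.
  omega.gen: a read changed (report.gen 2->6) — executes, giving -6.
  audit.gen: a read changed (omega.gen -2->-6) — executes, giving 6.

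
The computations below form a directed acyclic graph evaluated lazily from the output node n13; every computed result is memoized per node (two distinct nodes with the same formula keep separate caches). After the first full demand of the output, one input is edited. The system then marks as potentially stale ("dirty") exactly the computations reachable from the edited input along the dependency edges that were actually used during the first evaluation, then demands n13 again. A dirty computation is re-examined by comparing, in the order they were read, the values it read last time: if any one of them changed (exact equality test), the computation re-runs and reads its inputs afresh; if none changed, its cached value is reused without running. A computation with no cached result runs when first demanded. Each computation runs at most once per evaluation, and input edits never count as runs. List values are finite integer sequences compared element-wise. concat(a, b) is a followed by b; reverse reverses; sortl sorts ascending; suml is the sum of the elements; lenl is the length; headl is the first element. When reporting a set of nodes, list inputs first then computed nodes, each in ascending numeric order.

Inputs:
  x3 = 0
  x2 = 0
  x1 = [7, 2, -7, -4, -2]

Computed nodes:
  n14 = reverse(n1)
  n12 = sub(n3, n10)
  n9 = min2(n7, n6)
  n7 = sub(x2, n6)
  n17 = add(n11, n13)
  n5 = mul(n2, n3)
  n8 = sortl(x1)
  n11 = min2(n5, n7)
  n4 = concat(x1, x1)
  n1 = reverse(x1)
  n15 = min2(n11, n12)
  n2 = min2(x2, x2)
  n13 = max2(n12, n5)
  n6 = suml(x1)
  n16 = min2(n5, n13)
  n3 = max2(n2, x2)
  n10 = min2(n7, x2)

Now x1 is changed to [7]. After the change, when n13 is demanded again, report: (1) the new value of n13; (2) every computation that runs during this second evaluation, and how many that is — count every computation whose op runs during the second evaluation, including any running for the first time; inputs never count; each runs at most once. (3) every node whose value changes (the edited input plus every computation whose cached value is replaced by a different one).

First demand of the output computes:
  n2 = min2(0, 0) = 0
  n3 = max2(0, 0) = 0
  n5 = mul(0, 0) = 0
  n6 = suml([7, 2, -7, -4, -2]) = -4
  n7 = sub(0, -4) = 4
  n10 = min2(4, 0) = 0
  n12 = sub(0, 0) = 0
  n13 = max2(0, 0) = 0

After the edit, cleaning proceeds:
  n6: a read changed (x1 [7, 2, -7, -4, -2]->[7]) — executes, giving 7.
  n7: a read changed (n6 -4->7) — executes, giving -7.
  n10: a read changed (n7 4->-7) — executes, giving -7.
  n12: a read changed (n10 0->-7) — executes, giving 7.
  n13: a read changed (n12 0->7) — executes, giving 7.

Demanding n13 again yields 7.
5 computations run: n6, n7, n10, n12, n13.
The nodes whose values change: x1, n6, n7, n10, n12, n13.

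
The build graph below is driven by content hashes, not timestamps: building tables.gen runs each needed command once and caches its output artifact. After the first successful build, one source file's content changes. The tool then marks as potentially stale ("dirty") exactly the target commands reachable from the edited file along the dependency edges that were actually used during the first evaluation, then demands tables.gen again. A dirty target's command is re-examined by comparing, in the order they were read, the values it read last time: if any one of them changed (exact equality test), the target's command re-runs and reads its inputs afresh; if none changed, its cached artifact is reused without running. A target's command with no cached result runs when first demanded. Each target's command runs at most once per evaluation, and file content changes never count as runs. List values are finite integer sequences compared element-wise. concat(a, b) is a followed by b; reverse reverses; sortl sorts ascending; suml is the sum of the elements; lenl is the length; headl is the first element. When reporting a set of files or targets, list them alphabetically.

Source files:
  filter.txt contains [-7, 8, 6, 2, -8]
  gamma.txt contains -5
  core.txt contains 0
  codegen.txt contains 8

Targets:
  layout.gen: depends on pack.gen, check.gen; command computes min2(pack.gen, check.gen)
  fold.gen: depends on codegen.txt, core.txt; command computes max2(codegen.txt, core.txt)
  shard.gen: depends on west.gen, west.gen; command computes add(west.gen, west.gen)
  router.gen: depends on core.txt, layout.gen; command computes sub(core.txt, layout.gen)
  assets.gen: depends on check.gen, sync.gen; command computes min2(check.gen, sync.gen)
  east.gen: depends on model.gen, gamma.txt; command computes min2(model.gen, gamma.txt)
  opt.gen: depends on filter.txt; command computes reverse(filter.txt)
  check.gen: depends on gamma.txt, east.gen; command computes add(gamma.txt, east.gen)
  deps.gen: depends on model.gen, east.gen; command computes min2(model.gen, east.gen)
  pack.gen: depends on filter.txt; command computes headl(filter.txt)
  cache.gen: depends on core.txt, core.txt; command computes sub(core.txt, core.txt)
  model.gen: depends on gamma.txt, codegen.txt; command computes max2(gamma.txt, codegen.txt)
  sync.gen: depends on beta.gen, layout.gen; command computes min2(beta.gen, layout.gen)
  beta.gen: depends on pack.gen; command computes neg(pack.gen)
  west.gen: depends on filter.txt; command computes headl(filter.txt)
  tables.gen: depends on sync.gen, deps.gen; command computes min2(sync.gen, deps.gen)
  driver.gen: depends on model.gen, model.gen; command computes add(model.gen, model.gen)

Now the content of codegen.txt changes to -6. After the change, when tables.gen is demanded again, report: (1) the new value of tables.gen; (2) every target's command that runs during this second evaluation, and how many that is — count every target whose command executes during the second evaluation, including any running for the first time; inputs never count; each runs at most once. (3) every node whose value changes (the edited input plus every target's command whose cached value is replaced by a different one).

tables.gen now evaluates to -10.
Run set: deps.gen, east.gen, model.gen (3 run).
Changed values: codegen.txt, model.gen.
The important point: at check.gen every value read last time is unchanged, so the dirty flag clears without a run.

Initial pass — values computed on the first demand:
  model.gen = max2(-5, 8) = 8
  east.gen = min2(8, -5) = -5
  check.gen = add(-5, -5) = -10
  deps.gen = min2(8, -5) = -5
  pack.gen = headl([-7, 8, 6, 2, -8]) = -7
  beta.gen = neg(-7) = 7
  layout.gen = min2(-7, -10) = -10
  sync.gen = min2(7, -10) = -10
  tables.gen = min2(-10, -5) = -10

Second demand — change propagation:
  model.gen: re-runs because codegen.txt 8->-6; new result -5.
  east.gen: re-runs because model.gen 8->-5; new result -5 (unchanged).
  check.gen: re-examined; everything it read last time is the same (gamma.txt unchanged, east.gen unchanged) — cache -10 kept, no run.
  deps.gen: re-runs because model.gen 8->-5; new result -5 (unchanged).
  layout.gen: re-examined; everything it read last time is the same (pack.gen unchanged, check.gen unchanged) — cache -10 kept, no run.
  sync.gen: re-examined; everything it read last time is the same (beta.gen unchanged, layout.gen unchanged) — cache -10 kept, no run.
  tables.gen: re-examined; everything it read last time is the same (sync.gen unchanged, deps.gen unchanged) — cache -10 kept, no run.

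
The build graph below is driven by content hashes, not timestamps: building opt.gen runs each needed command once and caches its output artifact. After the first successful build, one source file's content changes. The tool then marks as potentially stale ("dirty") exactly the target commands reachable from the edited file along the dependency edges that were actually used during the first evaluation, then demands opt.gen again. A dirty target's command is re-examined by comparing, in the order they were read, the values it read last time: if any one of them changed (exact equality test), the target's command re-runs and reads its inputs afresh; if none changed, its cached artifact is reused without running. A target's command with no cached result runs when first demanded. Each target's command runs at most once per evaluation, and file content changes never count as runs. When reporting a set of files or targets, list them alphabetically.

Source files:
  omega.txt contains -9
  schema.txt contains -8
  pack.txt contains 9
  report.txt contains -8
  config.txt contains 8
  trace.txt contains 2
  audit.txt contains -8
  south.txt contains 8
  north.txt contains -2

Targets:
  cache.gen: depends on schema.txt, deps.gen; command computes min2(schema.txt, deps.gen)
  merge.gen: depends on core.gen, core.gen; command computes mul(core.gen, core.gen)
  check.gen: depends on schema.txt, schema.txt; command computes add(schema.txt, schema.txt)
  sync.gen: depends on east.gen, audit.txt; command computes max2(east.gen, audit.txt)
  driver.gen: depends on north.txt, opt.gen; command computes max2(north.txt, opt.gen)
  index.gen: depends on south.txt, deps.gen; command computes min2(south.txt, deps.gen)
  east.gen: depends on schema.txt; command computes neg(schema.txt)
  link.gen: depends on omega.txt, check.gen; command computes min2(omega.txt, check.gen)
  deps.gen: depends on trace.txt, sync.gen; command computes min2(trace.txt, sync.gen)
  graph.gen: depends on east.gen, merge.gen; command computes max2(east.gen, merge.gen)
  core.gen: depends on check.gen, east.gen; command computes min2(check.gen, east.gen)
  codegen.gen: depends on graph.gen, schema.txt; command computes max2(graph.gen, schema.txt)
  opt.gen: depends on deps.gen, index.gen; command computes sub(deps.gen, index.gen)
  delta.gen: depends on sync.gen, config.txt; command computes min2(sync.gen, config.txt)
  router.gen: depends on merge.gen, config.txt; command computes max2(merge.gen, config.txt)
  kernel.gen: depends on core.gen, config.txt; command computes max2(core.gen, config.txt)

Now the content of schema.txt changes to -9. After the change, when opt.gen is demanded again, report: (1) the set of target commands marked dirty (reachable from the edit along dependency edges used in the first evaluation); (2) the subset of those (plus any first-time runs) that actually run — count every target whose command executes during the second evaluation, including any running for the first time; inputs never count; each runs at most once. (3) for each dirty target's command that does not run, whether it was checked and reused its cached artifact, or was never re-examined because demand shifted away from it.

Dirty set: deps.gen, east.gen, index.gen, opt.gen, sync.gen.
Run set: deps.gen, east.gen, sync.gen (3 run).
Re-examined without running (cache reused): index.gen, opt.gen.
The important point: deps.gen recomputes to an identical value, and the output ends up unchanged.

Initial pass — values computed on the first demand:
  east.gen = neg(-8) = 8
  sync.gen = max2(8, -8) = 8
  deps.gen = min2(2, 8) = 2
  index.gen = min2(8, 2) = 2
  opt.gen = sub(2, 2) = 0

Second demand — change propagation:
  east.gen: re-runs because schema.txt -8->-9; new result 9.
  sync.gen: re-runs because east.gen 8->9; new result 9.
  deps.gen: re-runs because sync.gen 8->9; new result 2 (unchanged).
  index.gen: re-examined; everything it read last time is the same (south.txt unchanged, deps.gen unchanged) — cache 2 kept, no run.
  opt.gen: re-examined; everything it read last time is the same (deps.gen unchanged, index.gen unchanged) — cache 0 kept, no run.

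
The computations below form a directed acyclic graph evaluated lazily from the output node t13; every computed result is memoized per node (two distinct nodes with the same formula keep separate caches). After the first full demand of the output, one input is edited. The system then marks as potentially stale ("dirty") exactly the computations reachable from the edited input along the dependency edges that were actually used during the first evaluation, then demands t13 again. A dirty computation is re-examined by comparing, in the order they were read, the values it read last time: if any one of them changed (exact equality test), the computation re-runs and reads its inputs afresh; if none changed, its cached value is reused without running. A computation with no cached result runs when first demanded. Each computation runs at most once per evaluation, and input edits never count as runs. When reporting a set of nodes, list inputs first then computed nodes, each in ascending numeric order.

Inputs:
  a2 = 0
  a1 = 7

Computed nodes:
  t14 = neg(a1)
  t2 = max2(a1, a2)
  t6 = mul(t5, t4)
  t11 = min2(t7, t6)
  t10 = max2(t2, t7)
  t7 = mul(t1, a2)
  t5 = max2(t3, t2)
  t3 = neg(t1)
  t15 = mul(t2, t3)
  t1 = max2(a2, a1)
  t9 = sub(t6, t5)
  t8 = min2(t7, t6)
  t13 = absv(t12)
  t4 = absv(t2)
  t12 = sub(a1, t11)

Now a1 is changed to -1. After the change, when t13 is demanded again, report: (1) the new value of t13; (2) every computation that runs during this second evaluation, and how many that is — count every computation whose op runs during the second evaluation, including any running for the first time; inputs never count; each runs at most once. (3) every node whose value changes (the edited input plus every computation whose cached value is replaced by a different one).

First demand of the output computes:
  t1 = max2(0, 7) = 7
  t2 = max2(7, 0) = 7
  t3 = neg(7) = -7
  t4 = absv(7) = 7
  t5 = max2(-7, 7) = 7
  t6 = mul(7, 7) = 49
  t7 = mul(7, 0) = 0
  t11 = min2(0, 49) = 0
  t12 = sub(7, 0) = 7
  t13 = absv(7) = 7

After the edit, cleaning proceeds:
  t1: a read changed (a1 7->-1) — executes, giving 0.
  t2: a read changed (a1 7->-1) — executes, giving 0.
  t3: a read changed (t1 7->0) — executes, giving 0.
  t4: a read changed (t2 7->0) — executes, giving 0.
  t5: a read changed (t3 -7->0; t2 7->0) — executes, giving 0.
  t6: a read changed (t5 7->0; t4 7->0) — executes, giving 0.
  t7: a read changed (t1 7->0) — executes, giving 0 — identical to its old value.
  t11: a read changed (t6 49->0) — executes, giving 0 — identical to its old value.
  t12: a read changed (a1 7->-1) — executes, giving -1.
  t13: a read changed (t12 7->-1) — executes, giving 1.

Demanding t13 again yields 1.
10 computations run: t1, t2, t3, t4, t5, t6, t7, t11, t12, t13.
The nodes whose values change: a1, t1, t2, t3, t4, t5, t6, t12, t13.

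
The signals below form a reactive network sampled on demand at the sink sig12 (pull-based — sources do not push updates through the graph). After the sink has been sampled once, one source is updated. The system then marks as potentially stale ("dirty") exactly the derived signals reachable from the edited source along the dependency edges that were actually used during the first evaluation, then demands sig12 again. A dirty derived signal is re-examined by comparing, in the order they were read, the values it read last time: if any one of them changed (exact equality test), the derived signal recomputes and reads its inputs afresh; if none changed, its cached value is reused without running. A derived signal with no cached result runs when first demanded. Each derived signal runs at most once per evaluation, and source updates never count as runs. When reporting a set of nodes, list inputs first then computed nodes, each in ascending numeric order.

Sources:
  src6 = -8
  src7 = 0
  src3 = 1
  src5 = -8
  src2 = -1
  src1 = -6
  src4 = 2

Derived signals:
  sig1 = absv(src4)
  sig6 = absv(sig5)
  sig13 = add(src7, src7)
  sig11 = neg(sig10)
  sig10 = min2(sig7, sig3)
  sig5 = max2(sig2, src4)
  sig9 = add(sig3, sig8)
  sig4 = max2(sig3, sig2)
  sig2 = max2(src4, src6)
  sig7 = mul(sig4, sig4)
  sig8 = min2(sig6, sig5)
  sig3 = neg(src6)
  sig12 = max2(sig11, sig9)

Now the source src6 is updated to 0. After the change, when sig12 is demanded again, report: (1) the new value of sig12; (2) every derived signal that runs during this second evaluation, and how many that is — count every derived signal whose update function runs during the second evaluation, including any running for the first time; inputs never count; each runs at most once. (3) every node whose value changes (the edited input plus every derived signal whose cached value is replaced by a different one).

sig12 now evaluates to 2.
Run set: sig2, sig3, sig4, sig7, sig9, sig10, sig11, sig12 (8 run).
Changed values: src6, sig3, sig4, sig7, sig9, sig10, sig11, sig12.
The important point: at sig5 every value read last time is unchanged, so the dirty flag clears without a run.

Initial pass — values computed on the first demand:
  sig2 = max2(2, -8) = 2
  sig3 = neg(-8) = 8
  sig4 = max2(8, 2) = 8
  sig5 = max2(2, 2) = 2
  sig6 = absv(2) = 2
  sig7 = mul(8, 8) = 64
  sig8 = min2(2, 2) = 2
  sig9 = add(8, 2) = 10
  sig10 = min2(64, 8) = 8
  sig11 = neg(8) = -8
  sig12 = max2(-8, 10) = 10

Second demand — change propagation:
  sig2: re-runs because src6 -8->0; new result 2 (unchanged).
  sig3: re-runs because src6 -8->0; new result 0.
  sig4: re-runs because sig3 8->0; new result 2.
  sig5: re-examined; everything it read last time is the same (sig2 unchanged, src4 unchanged) — cache 2 kept, no run.
  sig6: re-examined; everything it read last time is the same (sig5 unchanged) — cache 2 kept, no run.
  sig7: re-runs because sig4 8->2; sig4 8->2; new result 4.
  sig8: re-examined; everything it read last time is the same (sig6 unchanged, sig5 unchanged) — cache 2 kept, no run.
  sig9: re-runs because sig3 8->0; new result 2.
  sig10: re-runs because sig7 64->4; sig3 8->0; new result 0.
  sig11: re-runs because sig10 8->0; new result 0.
  sig12: re-runs because sig11 -8->0; sig9 10->2; new result 2.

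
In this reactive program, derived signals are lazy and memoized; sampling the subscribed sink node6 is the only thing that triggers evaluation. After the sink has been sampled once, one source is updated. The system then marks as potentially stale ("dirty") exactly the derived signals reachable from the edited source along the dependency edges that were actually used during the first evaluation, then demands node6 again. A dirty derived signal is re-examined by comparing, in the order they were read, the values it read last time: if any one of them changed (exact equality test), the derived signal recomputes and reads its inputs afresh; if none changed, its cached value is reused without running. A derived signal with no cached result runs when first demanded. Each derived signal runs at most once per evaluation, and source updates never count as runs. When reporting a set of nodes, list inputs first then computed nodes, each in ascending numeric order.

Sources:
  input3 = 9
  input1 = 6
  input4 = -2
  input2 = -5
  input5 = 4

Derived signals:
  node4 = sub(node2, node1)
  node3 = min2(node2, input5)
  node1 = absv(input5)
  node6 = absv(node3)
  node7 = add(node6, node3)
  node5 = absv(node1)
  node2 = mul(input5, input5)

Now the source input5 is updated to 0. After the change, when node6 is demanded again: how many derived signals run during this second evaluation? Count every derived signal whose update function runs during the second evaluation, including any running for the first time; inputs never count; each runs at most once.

3 derived signals run: node2, node3, node6.

First demand of the output computes:
  node2 = mul(4, 4) = 16
  node3 = min2(16, 4) = 4
  node6 = absv(4) = 4

After the edit, cleaning proceeds:
  node2: a read changed (input5 4->0; input5 4->0) — executes, giving 0.
  node3: a read changed (node2 16->0; input5 4->0) — executes, giving 0.
  node6: a read changed (node3 4->0) — executes, giving 0.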